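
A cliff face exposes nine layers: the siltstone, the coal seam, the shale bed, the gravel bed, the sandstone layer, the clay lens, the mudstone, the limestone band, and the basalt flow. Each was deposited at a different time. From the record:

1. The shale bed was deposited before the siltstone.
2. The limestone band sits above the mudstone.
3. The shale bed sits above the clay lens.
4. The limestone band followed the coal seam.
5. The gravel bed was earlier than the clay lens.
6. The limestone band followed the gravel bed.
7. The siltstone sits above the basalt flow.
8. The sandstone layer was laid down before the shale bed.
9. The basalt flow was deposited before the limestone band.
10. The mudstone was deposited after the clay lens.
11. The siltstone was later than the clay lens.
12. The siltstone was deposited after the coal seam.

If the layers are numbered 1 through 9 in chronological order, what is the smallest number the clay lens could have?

2

The gravel bed must come before the clay lens — 1 forced predecessor.
Nothing else is forced ahead of the clay lens, so its earliest slot is position 1 + 1 = 2.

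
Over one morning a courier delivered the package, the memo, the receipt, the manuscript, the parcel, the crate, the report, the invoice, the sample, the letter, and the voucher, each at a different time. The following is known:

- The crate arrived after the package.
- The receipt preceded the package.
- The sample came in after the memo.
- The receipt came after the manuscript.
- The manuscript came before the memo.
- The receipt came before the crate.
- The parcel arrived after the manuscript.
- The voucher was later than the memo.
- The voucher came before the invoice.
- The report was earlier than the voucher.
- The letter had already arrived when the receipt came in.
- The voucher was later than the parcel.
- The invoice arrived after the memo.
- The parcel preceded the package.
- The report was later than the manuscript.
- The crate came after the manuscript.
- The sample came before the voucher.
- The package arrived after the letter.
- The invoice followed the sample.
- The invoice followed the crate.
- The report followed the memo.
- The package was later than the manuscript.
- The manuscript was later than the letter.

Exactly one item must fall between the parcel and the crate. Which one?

the package

Tracing the constraints gives the parcel → the package → the crate, so the package sits after the parcel and before the crate.
No other item is forced both after the parcel and before the crate.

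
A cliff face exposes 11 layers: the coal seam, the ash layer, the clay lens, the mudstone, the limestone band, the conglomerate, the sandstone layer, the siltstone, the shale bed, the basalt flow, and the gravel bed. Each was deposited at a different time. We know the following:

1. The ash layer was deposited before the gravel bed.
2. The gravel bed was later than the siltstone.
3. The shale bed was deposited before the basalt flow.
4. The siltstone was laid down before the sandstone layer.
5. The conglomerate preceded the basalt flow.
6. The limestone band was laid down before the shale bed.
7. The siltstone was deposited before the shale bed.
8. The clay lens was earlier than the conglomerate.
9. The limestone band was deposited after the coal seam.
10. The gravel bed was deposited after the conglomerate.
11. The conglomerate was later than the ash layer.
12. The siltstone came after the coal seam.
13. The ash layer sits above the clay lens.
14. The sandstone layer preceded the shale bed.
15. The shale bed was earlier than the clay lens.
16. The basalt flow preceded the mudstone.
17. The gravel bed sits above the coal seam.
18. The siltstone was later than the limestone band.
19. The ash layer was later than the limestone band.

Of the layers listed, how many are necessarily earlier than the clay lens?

5

Directly stated before the clay lens: the shale bed.
The coal seam reaches the clay lens via the coal seam → the siltstone → the shale bed → the clay lens.
The limestone band reaches the clay lens via the limestone band → the shale bed → the clay lens.
The sandstone layer reaches the clay lens via the sandstone layer → the shale bed → the clay lens.
Likewise the siltstone reaches the clay lens by chaining the stated constraints.
No chain forces the ash layer (or any of the others) ahead of the clay lens.
That's the coal seam, the limestone band, the sandstone layer, the shale bed, and the siltstone — 5 in all.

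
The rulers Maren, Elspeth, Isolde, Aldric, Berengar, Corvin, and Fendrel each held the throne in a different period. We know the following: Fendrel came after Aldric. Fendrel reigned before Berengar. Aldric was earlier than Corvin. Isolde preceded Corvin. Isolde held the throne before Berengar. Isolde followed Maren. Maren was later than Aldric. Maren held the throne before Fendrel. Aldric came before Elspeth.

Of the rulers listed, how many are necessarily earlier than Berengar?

Directly stated before Berengar: Fendrel and Isolde.
Aldric reaches Berengar via Aldric → Fendrel → Berengar.
Maren reaches Berengar via Maren → Fendrel → Berengar.
No chain forces Elspeth (or any of the others) ahead of Berengar.
That's Aldric, Fendrel, Isolde, and Maren — 4 in all.

4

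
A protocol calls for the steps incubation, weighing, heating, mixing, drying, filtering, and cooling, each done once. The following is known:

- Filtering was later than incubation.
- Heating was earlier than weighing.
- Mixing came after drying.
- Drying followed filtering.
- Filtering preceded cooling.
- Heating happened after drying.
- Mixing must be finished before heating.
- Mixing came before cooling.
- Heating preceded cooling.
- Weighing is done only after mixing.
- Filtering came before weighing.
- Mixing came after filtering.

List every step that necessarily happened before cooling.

Directly stated before cooling: filtering, heating, and mixing.
Drying reaches cooling via drying → mixing → cooling.
Incubation reaches cooling via incubation → filtering → cooling.
No chain forces weighing ahead of cooling.

drying, filtering, heating, incubation, mixing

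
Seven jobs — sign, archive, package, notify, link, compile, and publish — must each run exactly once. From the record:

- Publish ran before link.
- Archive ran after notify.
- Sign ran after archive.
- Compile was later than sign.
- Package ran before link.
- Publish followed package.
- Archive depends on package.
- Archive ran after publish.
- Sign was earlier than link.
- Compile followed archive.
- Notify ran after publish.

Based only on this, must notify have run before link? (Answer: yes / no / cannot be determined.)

Chain the constraints: notify → archive → sign → link. Each link is directly stated, so notify comes before link.

yes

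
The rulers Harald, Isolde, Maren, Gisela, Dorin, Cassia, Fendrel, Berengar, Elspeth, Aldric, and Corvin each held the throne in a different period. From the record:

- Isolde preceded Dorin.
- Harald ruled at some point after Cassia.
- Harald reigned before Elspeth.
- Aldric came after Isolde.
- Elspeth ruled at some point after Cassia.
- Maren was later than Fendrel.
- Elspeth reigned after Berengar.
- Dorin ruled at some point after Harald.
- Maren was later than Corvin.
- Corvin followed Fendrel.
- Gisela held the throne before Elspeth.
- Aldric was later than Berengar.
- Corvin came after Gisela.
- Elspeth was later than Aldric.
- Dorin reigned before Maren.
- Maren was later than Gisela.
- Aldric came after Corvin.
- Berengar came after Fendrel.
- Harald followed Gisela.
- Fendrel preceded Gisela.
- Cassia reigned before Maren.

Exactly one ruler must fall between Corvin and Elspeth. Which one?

Aldric

Tracing the constraints gives Corvin → Aldric → Elspeth, so Aldric sits after Corvin and before Elspeth.
No other ruler is forced both after Corvin and before Elspeth.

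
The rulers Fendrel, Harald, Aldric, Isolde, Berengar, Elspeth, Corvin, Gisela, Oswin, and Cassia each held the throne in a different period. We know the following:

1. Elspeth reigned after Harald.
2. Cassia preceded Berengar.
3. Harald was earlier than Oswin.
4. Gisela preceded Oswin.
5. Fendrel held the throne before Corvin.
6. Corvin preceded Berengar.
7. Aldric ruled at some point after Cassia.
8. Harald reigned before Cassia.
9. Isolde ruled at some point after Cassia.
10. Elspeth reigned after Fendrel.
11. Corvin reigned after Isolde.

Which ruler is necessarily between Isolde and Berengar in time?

Tracing the constraints gives Isolde → Corvin → Berengar, so Corvin sits after Isolde and before Berengar.
No other ruler is forced both after Isolde and before Berengar.

Corvin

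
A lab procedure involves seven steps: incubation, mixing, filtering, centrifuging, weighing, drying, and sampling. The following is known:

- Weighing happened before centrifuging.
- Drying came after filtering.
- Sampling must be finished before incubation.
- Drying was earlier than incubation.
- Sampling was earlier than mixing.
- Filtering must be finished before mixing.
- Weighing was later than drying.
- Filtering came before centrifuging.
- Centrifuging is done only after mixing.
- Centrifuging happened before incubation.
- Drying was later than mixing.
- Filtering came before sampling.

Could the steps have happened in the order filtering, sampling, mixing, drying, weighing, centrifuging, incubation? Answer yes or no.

yes

Check each stated constraint against the proposed order — e.g. filtering is ahead of centrifuging; sampling is ahead of incubation. Every pair is in the required order; nothing is violated.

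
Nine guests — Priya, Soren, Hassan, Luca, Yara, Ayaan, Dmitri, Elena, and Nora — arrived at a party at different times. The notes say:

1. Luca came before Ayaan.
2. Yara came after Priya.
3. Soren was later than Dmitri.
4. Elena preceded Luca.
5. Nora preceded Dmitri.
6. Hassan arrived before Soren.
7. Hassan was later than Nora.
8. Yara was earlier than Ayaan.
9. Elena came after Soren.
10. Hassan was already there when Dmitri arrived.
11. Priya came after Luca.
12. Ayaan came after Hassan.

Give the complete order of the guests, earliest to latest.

The constraints fix every adjacent pair, so only one ordering works:
Nora → Hassan → Dmitri → Soren → Elena → Luca → Priya → Yara → Ayaan.

Nora, Hassan, Dmitri, Soren, Elena, Luca, Priya, Yara, Ayaan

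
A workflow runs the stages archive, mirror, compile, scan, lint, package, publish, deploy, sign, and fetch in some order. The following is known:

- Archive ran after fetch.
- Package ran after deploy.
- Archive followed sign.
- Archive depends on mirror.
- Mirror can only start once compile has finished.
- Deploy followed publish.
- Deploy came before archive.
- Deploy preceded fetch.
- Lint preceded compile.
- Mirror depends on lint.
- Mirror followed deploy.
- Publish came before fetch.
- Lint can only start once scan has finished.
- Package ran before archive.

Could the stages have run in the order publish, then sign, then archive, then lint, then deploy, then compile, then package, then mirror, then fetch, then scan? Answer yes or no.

The constraints require package before archive, but in the proposed sequence archive appears ahead of package. That one violation is enough.

no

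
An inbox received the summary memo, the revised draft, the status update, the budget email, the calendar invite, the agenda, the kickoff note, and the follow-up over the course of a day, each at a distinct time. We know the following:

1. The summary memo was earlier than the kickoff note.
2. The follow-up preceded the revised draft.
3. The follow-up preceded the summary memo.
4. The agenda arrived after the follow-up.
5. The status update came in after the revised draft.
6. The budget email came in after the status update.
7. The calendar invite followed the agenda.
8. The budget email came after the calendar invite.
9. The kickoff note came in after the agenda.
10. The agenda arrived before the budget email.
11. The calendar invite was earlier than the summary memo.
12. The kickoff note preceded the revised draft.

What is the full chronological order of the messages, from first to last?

the follow-up, the agenda, the calendar invite, the summary memo, the kickoff note, the revised draft, the status update, the budget email

The constraints fix every adjacent pair, so only one ordering works:
the follow-up → the agenda → the calendar invite → the summary memo → the kickoff note → the revised draft → the status update → the budget email.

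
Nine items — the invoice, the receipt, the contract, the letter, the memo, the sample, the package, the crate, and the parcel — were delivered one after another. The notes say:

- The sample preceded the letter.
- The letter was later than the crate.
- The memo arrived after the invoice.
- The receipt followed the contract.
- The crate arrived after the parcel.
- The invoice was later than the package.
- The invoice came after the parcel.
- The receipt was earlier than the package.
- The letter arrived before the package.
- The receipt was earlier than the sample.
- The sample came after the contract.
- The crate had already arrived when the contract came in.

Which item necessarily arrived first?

the parcel

The parcel has a chain of constraints placing it before every other item, so the parcel must be first.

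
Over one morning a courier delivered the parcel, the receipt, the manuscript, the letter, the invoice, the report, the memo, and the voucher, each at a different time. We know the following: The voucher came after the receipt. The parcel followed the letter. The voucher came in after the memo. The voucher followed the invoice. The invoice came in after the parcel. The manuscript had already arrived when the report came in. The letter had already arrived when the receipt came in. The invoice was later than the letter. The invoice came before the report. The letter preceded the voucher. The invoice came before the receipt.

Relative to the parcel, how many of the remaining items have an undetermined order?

Forced before the parcel: the letter; forced after the parcel: the invoice, the receipt, the report, and the voucher.
That leaves the manuscript and the memo with no forced order relative to the parcel — 2.

2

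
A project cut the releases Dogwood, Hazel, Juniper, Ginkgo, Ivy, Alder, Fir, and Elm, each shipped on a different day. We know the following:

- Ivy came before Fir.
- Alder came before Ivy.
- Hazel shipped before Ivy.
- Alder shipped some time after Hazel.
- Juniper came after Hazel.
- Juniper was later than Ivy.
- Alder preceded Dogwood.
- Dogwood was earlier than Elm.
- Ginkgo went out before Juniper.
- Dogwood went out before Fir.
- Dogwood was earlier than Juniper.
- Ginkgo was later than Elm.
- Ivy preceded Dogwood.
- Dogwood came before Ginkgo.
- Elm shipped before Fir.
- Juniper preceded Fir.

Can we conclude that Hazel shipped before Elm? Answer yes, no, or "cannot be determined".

Chain the constraints: Hazel → Ivy → Dogwood → Elm. Each link is directly stated, so Hazel comes before Elm.

yes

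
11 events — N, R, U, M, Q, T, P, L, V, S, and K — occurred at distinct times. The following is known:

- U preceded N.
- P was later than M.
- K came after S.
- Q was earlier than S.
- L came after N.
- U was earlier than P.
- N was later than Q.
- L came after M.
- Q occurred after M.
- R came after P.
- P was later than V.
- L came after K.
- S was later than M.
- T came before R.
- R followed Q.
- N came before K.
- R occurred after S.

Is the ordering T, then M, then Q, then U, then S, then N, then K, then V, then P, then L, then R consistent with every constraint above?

yes

Check each stated constraint against the proposed order — e.g. Q is ahead of R; T is ahead of R. Every pair is in the required order; nothing is violated.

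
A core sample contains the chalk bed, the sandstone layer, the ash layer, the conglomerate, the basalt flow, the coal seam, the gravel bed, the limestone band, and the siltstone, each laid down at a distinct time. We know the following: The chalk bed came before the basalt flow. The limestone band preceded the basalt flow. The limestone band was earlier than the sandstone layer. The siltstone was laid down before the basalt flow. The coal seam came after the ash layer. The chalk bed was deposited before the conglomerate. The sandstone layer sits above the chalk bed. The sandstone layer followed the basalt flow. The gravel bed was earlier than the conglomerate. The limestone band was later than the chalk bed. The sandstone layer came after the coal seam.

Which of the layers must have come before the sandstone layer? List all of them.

Directly stated before the sandstone layer: the basalt flow, the chalk bed, the coal seam, and the limestone band.
The ash layer reaches the sandstone layer via the ash layer → the coal seam → the sandstone layer.
The siltstone reaches the sandstone layer via the siltstone → the basalt flow → the sandstone layer.
No chain forces the conglomerate (or any of the others) ahead of the sandstone layer.

the ash layer, the basalt flow, the chalk bed, the coal seam, the limestone band, the siltstone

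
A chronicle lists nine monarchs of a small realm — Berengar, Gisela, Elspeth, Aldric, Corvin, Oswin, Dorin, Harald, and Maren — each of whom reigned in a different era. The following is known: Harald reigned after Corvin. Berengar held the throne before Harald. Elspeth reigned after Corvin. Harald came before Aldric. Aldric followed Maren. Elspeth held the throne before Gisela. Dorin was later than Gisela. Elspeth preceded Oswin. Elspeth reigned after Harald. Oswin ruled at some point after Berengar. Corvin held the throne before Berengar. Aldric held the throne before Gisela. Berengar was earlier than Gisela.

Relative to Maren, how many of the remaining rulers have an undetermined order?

5

Forced after Maren: Aldric, Dorin, and Gisela.
That leaves Berengar, Corvin, Elspeth, Harald, and Oswin with no forced order relative to Maren — 5.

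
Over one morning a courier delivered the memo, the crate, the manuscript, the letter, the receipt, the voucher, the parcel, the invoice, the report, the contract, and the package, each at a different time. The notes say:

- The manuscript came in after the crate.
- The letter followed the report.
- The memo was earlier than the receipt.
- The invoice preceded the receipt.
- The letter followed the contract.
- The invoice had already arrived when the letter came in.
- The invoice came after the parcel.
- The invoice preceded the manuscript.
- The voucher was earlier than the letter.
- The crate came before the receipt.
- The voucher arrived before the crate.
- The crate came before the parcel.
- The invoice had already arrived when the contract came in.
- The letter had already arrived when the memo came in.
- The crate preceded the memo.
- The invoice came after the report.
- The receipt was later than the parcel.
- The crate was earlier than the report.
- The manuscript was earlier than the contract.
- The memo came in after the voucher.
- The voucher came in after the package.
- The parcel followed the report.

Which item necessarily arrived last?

the receipt

Every other item has a chain of constraints placing it before the receipt, so the receipt is last.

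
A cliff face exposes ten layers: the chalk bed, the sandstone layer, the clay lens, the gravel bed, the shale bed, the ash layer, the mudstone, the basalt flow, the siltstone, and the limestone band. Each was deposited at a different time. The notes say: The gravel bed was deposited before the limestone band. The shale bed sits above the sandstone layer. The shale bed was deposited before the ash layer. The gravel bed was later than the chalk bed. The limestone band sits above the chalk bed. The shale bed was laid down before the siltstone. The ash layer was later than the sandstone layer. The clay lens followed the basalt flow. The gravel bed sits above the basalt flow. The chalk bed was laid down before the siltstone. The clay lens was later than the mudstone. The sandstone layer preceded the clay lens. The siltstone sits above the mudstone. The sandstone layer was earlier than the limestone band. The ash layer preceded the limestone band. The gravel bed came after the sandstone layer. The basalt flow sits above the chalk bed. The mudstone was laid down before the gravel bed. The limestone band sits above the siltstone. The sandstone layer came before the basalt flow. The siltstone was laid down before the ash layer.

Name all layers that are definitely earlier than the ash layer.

the chalk bed, the mudstone, the sandstone layer, the shale bed, the siltstone

Directly stated before the ash layer: the sandstone layer, the shale bed, and the siltstone.
The chalk bed reaches the ash layer via the chalk bed → the siltstone → the ash layer.
The mudstone reaches the ash layer via the mudstone → the siltstone → the ash layer.
No chain forces the basalt flow (or any of the others) ahead of the ash layer.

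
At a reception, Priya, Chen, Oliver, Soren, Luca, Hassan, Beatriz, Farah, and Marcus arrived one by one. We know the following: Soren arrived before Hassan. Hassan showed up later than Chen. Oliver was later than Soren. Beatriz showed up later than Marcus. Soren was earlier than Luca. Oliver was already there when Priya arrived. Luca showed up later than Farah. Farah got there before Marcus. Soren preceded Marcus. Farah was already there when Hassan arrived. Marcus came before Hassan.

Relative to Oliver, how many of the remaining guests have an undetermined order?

6

Forced before Oliver: Soren; forced after Oliver: Priya.
That leaves Beatriz, Chen, Farah, Hassan, Luca, and Marcus with no forced order relative to Oliver — 6.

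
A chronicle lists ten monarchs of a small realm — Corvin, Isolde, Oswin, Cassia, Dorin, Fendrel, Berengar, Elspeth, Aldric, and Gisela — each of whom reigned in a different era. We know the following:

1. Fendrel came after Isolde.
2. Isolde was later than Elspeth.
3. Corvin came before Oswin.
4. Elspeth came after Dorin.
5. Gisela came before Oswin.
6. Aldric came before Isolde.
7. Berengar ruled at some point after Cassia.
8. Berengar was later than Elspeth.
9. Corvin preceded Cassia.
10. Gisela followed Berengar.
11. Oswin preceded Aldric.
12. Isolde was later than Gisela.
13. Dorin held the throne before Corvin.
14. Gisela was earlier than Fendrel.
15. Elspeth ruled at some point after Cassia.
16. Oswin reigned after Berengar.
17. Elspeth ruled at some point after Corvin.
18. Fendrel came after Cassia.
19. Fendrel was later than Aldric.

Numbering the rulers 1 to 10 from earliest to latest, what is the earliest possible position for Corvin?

2

Dorin must come before Corvin — 1 forced predecessor.
Nothing else is forced ahead of Corvin, so their earliest slot is position 1 + 1 = 2.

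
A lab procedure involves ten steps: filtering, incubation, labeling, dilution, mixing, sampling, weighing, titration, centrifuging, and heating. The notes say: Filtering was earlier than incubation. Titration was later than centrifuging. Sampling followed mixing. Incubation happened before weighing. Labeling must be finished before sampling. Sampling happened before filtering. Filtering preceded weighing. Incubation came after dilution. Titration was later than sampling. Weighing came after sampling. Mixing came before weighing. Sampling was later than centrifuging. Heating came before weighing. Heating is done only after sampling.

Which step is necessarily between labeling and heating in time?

sampling

Tracing the constraints gives labeling → sampling → heating, so sampling sits after labeling and before heating.
No other step is forced both after labeling and before heating.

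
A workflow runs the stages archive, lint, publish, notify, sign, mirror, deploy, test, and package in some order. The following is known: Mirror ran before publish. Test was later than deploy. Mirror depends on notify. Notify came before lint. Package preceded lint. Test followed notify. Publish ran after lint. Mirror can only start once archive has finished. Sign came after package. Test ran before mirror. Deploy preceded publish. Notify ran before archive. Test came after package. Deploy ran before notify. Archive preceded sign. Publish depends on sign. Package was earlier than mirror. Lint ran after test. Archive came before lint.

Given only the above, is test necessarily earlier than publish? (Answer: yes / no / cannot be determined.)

Chain the constraints: test → lint → publish. Each link is directly stated, so test comes before publish.

yes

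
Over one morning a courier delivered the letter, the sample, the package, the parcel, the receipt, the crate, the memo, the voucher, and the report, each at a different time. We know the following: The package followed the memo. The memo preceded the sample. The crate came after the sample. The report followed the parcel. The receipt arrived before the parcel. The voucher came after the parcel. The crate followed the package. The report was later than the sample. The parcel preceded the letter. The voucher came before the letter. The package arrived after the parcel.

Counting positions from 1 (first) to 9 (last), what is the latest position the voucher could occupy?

The voucher must come before the letter — 1 item forced after it.
Everything else can be placed before the voucher in some valid order, so the voucher can sit as late as position 9 − 1 = 8.

8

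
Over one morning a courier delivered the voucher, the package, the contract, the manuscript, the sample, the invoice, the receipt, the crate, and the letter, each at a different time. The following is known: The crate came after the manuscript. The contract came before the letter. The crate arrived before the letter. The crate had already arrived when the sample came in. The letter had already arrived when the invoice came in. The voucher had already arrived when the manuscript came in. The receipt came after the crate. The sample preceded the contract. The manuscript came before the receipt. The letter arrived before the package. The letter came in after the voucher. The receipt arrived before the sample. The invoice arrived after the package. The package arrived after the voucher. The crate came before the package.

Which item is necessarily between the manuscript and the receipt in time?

the crate

Tracing the constraints gives the manuscript → the crate → the receipt, so the crate sits after the manuscript and before the receipt.
No other item is forced both after the manuscript and before the receipt.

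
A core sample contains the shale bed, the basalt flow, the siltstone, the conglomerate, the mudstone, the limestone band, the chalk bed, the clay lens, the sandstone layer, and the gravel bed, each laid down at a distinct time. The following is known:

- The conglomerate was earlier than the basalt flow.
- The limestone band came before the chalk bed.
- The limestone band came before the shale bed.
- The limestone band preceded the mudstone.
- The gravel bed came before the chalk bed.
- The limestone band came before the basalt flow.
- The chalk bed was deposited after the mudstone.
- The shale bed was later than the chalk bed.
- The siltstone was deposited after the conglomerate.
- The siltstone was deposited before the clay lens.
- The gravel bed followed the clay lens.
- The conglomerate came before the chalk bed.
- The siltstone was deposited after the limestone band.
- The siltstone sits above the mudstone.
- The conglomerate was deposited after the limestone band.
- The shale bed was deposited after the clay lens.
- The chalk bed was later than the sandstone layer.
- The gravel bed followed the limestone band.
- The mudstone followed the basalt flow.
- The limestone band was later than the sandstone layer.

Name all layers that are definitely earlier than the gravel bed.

Directly stated before the gravel bed: the clay lens and the limestone band.
The basalt flow reaches the gravel bed via the basalt flow → the mudstone → the siltstone → the clay lens → the gravel bed.
The conglomerate reaches the gravel bed via the conglomerate → the siltstone → the clay lens → the gravel bed.
The mudstone reaches the gravel bed via the mudstone → the siltstone → the clay lens → the gravel bed.
Likewise the sandstone layer and the siltstone each reach the gravel bed by chaining the stated constraints.

the basalt flow, the clay lens, the conglomerate, the limestone band, the mudstone, the sandstone layer, the siltstone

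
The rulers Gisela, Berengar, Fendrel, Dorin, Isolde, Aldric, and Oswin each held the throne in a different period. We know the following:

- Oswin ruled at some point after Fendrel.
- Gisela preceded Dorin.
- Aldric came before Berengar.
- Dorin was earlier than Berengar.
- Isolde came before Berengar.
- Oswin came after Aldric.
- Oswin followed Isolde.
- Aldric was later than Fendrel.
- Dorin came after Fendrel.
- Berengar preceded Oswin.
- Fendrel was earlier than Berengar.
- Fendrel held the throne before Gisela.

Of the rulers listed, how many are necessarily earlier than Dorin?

2

Directly stated before Dorin: Fendrel and Gisela.
No chain forces Isolde (or any of the others) ahead of Dorin.
That's Fendrel and Gisela — 2 in all.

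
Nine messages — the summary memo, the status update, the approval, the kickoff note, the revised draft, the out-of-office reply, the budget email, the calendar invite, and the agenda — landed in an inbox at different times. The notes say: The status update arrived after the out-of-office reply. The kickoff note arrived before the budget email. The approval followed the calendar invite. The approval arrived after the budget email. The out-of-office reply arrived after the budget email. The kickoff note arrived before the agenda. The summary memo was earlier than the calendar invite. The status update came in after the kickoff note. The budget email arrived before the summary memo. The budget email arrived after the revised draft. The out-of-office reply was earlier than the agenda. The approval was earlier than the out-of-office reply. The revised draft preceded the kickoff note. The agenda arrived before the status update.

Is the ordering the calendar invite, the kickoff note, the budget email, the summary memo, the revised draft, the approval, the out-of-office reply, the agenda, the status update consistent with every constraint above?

no

The constraints require the revised draft before the budget email, but in the proposed sequence the budget email appears ahead of the revised draft. That one violation is enough.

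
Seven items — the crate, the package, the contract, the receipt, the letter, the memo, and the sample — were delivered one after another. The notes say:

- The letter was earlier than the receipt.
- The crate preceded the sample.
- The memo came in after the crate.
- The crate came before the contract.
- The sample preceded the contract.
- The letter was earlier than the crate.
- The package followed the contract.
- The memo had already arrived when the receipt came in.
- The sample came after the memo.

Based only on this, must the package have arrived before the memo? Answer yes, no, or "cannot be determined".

no

Tracing the constraints gives the memo → the sample → the contract → the package, so the memo must come before the package.
That means the package cannot be before the memo.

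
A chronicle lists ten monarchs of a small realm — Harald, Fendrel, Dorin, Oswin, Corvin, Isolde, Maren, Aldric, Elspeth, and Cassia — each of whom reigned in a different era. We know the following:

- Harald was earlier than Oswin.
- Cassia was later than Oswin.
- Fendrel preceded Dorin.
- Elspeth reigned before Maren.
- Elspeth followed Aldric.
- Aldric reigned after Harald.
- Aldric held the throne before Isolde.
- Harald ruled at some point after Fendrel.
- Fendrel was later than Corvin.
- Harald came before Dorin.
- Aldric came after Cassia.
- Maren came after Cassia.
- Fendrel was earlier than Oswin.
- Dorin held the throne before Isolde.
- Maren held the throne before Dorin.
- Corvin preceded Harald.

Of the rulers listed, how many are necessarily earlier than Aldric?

5

Directly stated before Aldric: Cassia and Harald.
Corvin reaches Aldric via Corvin → Harald → Aldric.
Fendrel reaches Aldric via Fendrel → Harald → Aldric.
Oswin reaches Aldric via Oswin → Cassia → Aldric.
No chain forces Dorin (or any of the others) ahead of Aldric.
That's Cassia, Corvin, Fendrel, Harald, and Oswin — 5 in all.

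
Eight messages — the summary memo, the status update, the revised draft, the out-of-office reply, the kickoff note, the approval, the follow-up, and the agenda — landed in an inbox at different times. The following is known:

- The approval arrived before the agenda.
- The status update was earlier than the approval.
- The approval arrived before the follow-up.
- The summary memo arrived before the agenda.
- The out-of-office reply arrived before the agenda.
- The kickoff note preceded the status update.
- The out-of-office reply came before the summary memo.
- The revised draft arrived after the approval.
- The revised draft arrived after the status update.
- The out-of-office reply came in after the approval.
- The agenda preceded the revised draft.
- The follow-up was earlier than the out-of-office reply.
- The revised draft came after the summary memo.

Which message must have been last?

Every other message has a chain of constraints placing it before the revised draft, so the revised draft is last.

the revised draft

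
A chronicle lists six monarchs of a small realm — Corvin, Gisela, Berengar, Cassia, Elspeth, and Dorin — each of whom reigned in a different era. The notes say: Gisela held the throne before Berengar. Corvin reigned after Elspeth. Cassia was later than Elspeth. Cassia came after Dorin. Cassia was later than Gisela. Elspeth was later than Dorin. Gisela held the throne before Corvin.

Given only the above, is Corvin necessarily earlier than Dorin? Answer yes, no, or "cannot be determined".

no

Tracing the constraints gives Dorin → Elspeth → Corvin, so Dorin must come before Corvin.
That means Corvin cannot be before Dorin.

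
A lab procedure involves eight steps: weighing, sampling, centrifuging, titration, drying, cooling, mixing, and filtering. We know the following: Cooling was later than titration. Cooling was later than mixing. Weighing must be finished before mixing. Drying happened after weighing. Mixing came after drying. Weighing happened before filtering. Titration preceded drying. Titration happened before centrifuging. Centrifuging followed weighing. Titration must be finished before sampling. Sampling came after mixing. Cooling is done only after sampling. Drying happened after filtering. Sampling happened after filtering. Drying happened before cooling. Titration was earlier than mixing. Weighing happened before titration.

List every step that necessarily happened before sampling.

Directly stated before sampling: filtering, mixing, and titration.
Drying reaches sampling via drying → mixing → sampling.
Weighing reaches sampling via weighing → mixing → sampling.

drying, filtering, mixing, titration, weighing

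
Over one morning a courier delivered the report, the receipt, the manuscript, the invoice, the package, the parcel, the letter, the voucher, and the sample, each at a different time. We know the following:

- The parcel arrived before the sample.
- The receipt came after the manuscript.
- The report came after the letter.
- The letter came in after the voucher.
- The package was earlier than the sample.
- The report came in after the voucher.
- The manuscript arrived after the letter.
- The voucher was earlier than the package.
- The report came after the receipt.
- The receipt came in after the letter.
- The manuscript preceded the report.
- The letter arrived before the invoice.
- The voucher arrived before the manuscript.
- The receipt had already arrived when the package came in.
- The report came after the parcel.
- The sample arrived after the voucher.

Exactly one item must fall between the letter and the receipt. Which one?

Tracing the constraints gives the letter → the manuscript → the receipt, so the manuscript sits after the letter and before the receipt.
No other item is forced both after the letter and before the receipt.

the manuscript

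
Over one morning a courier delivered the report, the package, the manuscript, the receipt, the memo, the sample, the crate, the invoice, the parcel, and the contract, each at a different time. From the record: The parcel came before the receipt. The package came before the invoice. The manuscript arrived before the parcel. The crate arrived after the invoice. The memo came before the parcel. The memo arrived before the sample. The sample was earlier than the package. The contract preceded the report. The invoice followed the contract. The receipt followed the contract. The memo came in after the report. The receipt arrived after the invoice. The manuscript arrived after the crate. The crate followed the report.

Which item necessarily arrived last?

Every other item has a chain of constraints placing it before the receipt, so the receipt is last.

the receipt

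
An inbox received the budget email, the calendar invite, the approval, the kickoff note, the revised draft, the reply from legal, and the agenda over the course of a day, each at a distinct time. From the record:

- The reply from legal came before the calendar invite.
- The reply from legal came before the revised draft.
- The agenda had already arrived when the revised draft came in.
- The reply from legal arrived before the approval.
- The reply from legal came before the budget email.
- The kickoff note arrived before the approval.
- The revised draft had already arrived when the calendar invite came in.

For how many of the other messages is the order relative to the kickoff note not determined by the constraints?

5

Forced after the kickoff note: the approval.
That leaves the agenda, the budget email, the calendar invite, the reply from legal, and the revised draft with no forced order relative to the kickoff note — 5.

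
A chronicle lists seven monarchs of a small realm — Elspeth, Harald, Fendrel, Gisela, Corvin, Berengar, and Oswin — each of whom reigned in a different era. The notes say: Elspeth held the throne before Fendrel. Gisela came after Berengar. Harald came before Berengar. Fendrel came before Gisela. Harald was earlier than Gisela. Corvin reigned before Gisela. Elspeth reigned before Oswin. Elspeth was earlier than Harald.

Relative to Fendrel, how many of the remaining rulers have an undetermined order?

4

Forced before Fendrel: Elspeth; forced after Fendrel: Gisela.
That leaves Berengar, Corvin, Harald, and Oswin with no forced order relative to Fendrel — 4.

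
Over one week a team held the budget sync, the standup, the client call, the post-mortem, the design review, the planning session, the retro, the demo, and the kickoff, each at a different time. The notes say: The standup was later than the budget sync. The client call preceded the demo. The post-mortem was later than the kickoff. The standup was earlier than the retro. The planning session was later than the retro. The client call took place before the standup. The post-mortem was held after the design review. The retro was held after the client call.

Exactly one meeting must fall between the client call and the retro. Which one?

the standup

Tracing the constraints gives the client call → the standup → the retro, so the standup sits after the client call and before the retro.
No other meeting is forced both after the client call and before the retro.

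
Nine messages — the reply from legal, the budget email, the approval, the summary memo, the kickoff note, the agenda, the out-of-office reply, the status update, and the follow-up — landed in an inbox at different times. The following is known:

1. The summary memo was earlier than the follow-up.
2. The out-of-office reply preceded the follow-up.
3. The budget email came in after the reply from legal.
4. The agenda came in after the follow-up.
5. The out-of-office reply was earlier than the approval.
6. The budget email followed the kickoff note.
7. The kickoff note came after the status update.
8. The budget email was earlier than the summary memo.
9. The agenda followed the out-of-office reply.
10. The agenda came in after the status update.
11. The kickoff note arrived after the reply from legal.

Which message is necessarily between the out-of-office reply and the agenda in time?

the follow-up

Tracing the constraints gives the out-of-office reply → the follow-up → the agenda, so the follow-up sits after the out-of-office reply and before the agenda.
No other message is forced both after the out-of-office reply and before the agenda.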